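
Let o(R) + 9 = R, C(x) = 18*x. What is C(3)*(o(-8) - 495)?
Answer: -27648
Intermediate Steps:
o(R) = -9 + R
C(3)*(o(-8) - 495) = (18*3)*((-9 - 8) - 495) = 54*(-17 - 495) = 54*(-512) = -27648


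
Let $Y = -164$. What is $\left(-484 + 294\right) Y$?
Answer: $31160$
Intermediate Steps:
$\left(-484 + 294\right) Y = \left(-484 + 294\right) \left(-164\right) = \left(-190\right) \left(-164\right) = 31160$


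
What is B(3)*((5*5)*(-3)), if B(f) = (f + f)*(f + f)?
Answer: -2700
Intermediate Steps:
B(f) = 4*f**2 (B(f) = (2*f)*(2*f) = 4*f**2)
B(3)*((5*5)*(-3)) = (4*3**2)*((5*5)*(-3)) = (4*9)*(25*(-3)) = 36*(-75) = -2700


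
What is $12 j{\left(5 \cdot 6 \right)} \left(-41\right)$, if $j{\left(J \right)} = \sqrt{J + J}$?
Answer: $- 984 \sqrt{15} \approx -3811.0$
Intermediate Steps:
$j{\left(J \right)} = \sqrt{2} \sqrt{J}$ ($j{\left(J \right)} = \sqrt{2 J} = \sqrt{2} \sqrt{J}$)
$12 j{\left(5 \cdot 6 \right)} \left(-41\right) = 12 \sqrt{2} \sqrt{5 \cdot 6} \left(-41\right) = 12 \sqrt{2} \sqrt{30} \left(-41\right) = 12 \cdot 2 \sqrt{15} \left(-41\right) = 24 \sqrt{15} \left(-41\right) = - 984 \sqrt{15}$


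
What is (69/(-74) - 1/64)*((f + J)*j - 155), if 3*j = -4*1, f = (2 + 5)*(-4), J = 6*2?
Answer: 900245/7104 ≈ 126.72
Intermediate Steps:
J = 12
f = -28 (f = 7*(-4) = -28)
j = -4/3 (j = (-4*1)/3 = (1/3)*(-4) = -4/3 ≈ -1.3333)
(69/(-74) - 1/64)*((f + J)*j - 155) = (69/(-74) - 1/64)*((-28 + 12)*(-4/3) - 155) = (69*(-1/74) - 1*1/64)*(-16*(-4/3) - 155) = (-69/74 - 1/64)*(64/3 - 155) = -2245/2368*(-401/3) = 900245/7104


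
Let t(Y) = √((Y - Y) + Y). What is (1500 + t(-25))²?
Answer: 2249975 + 15000*I ≈ 2.25e+6 + 15000.0*I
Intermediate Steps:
t(Y) = √Y (t(Y) = √(0 + Y) = √Y)
(1500 + t(-25))² = (1500 + √(-25))² = (1500 + 5*I)²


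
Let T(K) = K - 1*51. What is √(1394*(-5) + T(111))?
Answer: I*√6910 ≈ 83.126*I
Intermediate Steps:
T(K) = -51 + K (T(K) = K - 51 = -51 + K)
√(1394*(-5) + T(111)) = √(1394*(-5) + (-51 + 111)) = √(-6970 + 60) = √(-6910) = I*√6910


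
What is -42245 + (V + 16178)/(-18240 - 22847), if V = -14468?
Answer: -1735722025/41087 ≈ -42245.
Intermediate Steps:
-42245 + (V + 16178)/(-18240 - 22847) = -42245 + (-14468 + 16178)/(-18240 - 22847) = -42245 + 1710/(-41087) = -42245 + 1710*(-1/41087) = -42245 - 1710/41087 = -1735722025/41087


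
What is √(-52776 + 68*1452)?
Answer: 2*√11490 ≈ 214.38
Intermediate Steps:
√(-52776 + 68*1452) = √(-52776 + 98736) = √45960 = 2*√11490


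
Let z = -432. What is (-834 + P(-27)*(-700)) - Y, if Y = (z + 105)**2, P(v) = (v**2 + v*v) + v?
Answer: -1109463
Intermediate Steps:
P(v) = v + 2*v**2 (P(v) = (v**2 + v**2) + v = 2*v**2 + v = v + 2*v**2)
Y = 106929 (Y = (-432 + 105)**2 = (-327)**2 = 106929)
(-834 + P(-27)*(-700)) - Y = (-834 - 27*(1 + 2*(-27))*(-700)) - 1*106929 = (-834 - 27*(1 - 54)*(-700)) - 106929 = (-834 - 27*(-53)*(-700)) - 106929 = (-834 + 1431*(-700)) - 106929 = (-834 - 1001700) - 106929 = -1002534 - 106929 = -1109463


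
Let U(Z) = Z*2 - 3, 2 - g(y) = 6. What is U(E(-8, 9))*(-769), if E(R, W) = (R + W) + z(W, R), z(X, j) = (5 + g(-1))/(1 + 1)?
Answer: 0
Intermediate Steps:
g(y) = -4 (g(y) = 2 - 1*6 = 2 - 6 = -4)
z(X, j) = ½ (z(X, j) = (5 - 4)/(1 + 1) = 1/2 = 1*(½) = ½)
E(R, W) = ½ + R + W (E(R, W) = (R + W) + ½ = ½ + R + W)
U(Z) = -3 + 2*Z (U(Z) = 2*Z - 3 = -3 + 2*Z)
U(E(-8, 9))*(-769) = (-3 + 2*(½ - 8 + 9))*(-769) = (-3 + 2*(3/2))*(-769) = (-3 + 3)*(-769) = 0*(-769) = 0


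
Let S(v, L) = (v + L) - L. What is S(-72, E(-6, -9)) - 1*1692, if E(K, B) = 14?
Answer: -1764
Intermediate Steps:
S(v, L) = v (S(v, L) = (L + v) - L = v)
S(-72, E(-6, -9)) - 1*1692 = -72 - 1*1692 = -72 - 1692 = -1764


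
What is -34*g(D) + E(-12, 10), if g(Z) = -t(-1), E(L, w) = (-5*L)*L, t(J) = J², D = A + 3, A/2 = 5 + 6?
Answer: -686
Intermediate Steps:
A = 22 (A = 2*(5 + 6) = 2*11 = 22)
D = 25 (D = 22 + 3 = 25)
E(L, w) = -5*L²
g(Z) = -1 (g(Z) = -1*(-1)² = -1*1 = -1)
-34*g(D) + E(-12, 10) = -34*(-1) - 5*(-12)² = 34 - 5*144 = 34 - 720 = -686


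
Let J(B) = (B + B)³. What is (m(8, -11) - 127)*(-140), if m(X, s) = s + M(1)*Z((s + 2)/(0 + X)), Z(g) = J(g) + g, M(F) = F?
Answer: 337155/16 ≈ 21072.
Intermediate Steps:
J(B) = 8*B³ (J(B) = (2*B)³ = 8*B³)
Z(g) = g + 8*g³ (Z(g) = 8*g³ + g = g + 8*g³)
m(X, s) = s + (2 + s)/X + 8*(2 + s)³/X³ (m(X, s) = s + 1*((s + 2)/(0 + X) + 8*((s + 2)/(0 + X))³) = s + 1*((2 + s)/X + 8*((2 + s)/X)³) = s + 1*((2 + s)/X + 8*((2 + s)³/X³)) = s + 1*((2 + s)/X + 8*(2 + s)³/X³) = s + ((2 + s)/X + 8*(2 + s)³/X³) = s + (2 + s)/X + 8*(2 + s)³/X³)
(m(8, -11) - 127)*(-140) = ((-11 + 2/8 - 11/8 + 8*(2 - 11)³/8³) - 127)*(-140) = ((-11 + 2*(⅛) - 11*⅛ + 8*(1/512)*(-9)³) - 127)*(-140) = ((-11 + ¼ - 11/8 + 8*(1/512)*(-729)) - 127)*(-140) = ((-11 + ¼ - 11/8 - 729/64) - 127)*(-140) = (-1505/64 - 127)*(-140) = -9633/64*(-140) = 337155/16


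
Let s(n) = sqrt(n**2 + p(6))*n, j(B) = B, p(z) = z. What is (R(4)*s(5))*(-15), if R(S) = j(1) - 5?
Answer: 300*sqrt(31) ≈ 1670.3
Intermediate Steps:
R(S) = -4 (R(S) = 1 - 5 = -4)
s(n) = n*sqrt(6 + n**2) (s(n) = sqrt(n**2 + 6)*n = sqrt(6 + n**2)*n = n*sqrt(6 + n**2))
(R(4)*s(5))*(-15) = -20*sqrt(6 + 5**2)*(-15) = -20*sqrt(6 + 25)*(-15) = -20*sqrt(31)*(-15) = 300*sqrt(31)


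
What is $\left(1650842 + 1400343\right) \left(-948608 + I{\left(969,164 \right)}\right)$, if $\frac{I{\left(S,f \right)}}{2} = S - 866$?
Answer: $-2893749956370$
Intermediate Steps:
$I{\left(S,f \right)} = -1732 + 2 S$ ($I{\left(S,f \right)} = 2 \left(S - 866\right) = 2 \left(-866 + S\right) = -1732 + 2 S$)
$\left(1650842 + 1400343\right) \left(-948608 + I{\left(969,164 \right)}\right) = \left(1650842 + 1400343\right) \left(-948608 + \left(-1732 + 2 \cdot 969\right)\right) = 3051185 \left(-948608 + \left(-1732 + 1938\right)\right) = 3051185 \left(-948608 + 206\right) = 3051185 \left(-948402\right) = -2893749956370$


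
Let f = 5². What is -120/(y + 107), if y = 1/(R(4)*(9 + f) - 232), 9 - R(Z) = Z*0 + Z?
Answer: -2480/2211 ≈ -1.1217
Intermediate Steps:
R(Z) = 9 - Z (R(Z) = 9 - (Z*0 + Z) = 9 - (0 + Z) = 9 - Z)
f = 25
y = -1/62 (y = 1/((9 - 1*4)*(9 + 25) - 232) = 1/((9 - 4)*34 - 232) = 1/(5*34 - 232) = 1/(170 - 232) = 1/(-62) = -1/62 ≈ -0.016129)
-120/(y + 107) = -120/(-1/62 + 107) = -120/6633/62 = -120*62/6633 = -2480/2211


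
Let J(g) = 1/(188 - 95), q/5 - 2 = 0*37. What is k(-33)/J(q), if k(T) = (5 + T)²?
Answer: 72912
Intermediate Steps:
q = 10 (q = 10 + 5*(0*37) = 10 + 5*0 = 10 + 0 = 10)
J(g) = 1/93
k(-33)/J(q) = (5 - 33)²/(1/93) = (-28)²*93 = 784*93 = 72912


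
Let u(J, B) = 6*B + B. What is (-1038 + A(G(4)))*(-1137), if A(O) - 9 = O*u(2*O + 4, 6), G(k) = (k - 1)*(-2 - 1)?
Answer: 1599759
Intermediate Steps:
u(J, B) = 7*B
G(k) = 3 - 3*k (G(k) = (-1 + k)*(-3) = 3 - 3*k)
A(O) = 9 + 42*O (A(O) = 9 + O*(7*6) = 9 + O*42 = 9 + 42*O)
(-1038 + A(G(4)))*(-1137) = (-1038 + (9 + 42*(3 - 3*4)))*(-1137) = (-1038 + (9 + 42*(3 - 12)))*(-1137) = (-1038 + (9 + 42*(-9)))*(-1137) = (-1038 + (9 - 378))*(-1137) = (-1038 - 369)*(-1137) = -1407*(-1137) = 1599759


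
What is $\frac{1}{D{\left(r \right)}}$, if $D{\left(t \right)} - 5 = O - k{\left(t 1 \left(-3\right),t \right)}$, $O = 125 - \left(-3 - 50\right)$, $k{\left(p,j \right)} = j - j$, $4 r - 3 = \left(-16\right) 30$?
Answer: $\frac{1}{183} \approx 0.0054645$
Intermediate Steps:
$r = - \frac{477}{4}$ ($r = \frac{3}{4} + \frac{\left(-16\right) 30}{4} = \frac{3}{4} + \frac{1}{4} \left(-480\right) = \frac{3}{4} - 120 = - \frac{477}{4} \approx -119.25$)
$k{\left(p,j \right)} = 0$
$O = 178$ ($O = 125 - \left(-3 - 50\right) = 125 - -53 = 125 + 53 = 178$)
$D{\left(t \right)} = 183$ ($D{\left(t \right)} = 5 + \left(178 - 0\right) = 5 + \left(178 + 0\right) = 5 + 178 = 183$)
$\frac{1}{D{\left(r \right)}} = \frac{1}{183}$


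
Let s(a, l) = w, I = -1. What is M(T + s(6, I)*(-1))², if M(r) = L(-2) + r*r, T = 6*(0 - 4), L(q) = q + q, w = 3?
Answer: 525625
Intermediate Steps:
s(a, l) = 3
L(q) = 2*q
T = -24 (T = 6*(-4) = -24)
M(r) = -4 + r² (M(r) = 2*(-2) + r*r = -4 + r²)
M(T + s(6, I)*(-1))² = (-4 + (-24 + 3*(-1))²)² = (-4 + (-24 - 3)²)² = (-4 + (-27)²)² = (-4 + 729)² = 725² = 525625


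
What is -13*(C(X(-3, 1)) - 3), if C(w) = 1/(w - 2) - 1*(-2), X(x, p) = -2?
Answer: 65/4 ≈ 16.250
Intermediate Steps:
C(w) = 2 + 1/(-2 + w) (C(w) = 1/(-2 + w) + 2 = 2 + 1/(-2 + w))
-13*(C(X(-3, 1)) - 3) = -13*((-3 + 2*(-2))/(-2 - 2) - 3) = -13*((-3 - 4)/(-4) - 3) = -13*(-¼*(-7) - 3) = -13*(7/4 - 3) = -13*(-5/4) = 65/4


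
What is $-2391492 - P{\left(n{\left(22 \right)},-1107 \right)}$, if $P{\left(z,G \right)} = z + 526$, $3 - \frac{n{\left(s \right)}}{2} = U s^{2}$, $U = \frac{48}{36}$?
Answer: $- \frac{7172200}{3} \approx -2.3907 \cdot 10^{6}$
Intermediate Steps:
$U = \frac{4}{3}$ ($U = 48 \cdot \frac{1}{36} = \frac{4}{3} \approx 1.3333$)
$n{\left(s \right)} = 6 - \frac{8 s^{2}}{3}$ ($n{\left(s \right)} = 6 - 2 \frac{4 s^{2}}{3} = 6 - \frac{8 s^{2}}{3}$)
$P{\left(z,G \right)} = 526 + z$
$-2391492 - P{\left(n{\left(22 \right)},-1107 \right)} = -2391492 - \left(526 + \left(6 - \frac{8 \cdot 22^{2}}{3}\right)\right) = -2391492 - \left(526 + \left(6 - \frac{3872}{3}\right)\right) = -2391492 - \left(526 - \frac{3854}{3}\right) = -2391492 - - \frac{2276}{3} = -2391492 + \frac{2276}{3} = - \frac{7172200}{3}$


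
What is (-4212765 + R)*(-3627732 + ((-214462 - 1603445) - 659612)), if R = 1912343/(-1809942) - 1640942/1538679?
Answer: 7958681978505929488561309/309435527402 ≈ 2.5720e+13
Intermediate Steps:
R = -656943540029/309435527402 (R = 1912343*(-1/1809942) - 1640942*1/1538679 = -1912343/1809942 - 1640942/1538679 = -656943540029/309435527402 ≈ -2.1230)
(-4212765 + R)*(-3627732 + ((-214462 - 1603445) - 659612)) = (-4212765 - 656943540029/309435527402)*(-3627732 + ((-214462 - 1603445) - 659612)) = -1303579816539226559*(-3627732 + (-1817907 - 659612))/309435527402 = -1303579816539226559*(-3627732 - 2477519)/309435527402 = -1303579816539226559/309435527402*(-6105251) = 7958681978505929488561309/309435527402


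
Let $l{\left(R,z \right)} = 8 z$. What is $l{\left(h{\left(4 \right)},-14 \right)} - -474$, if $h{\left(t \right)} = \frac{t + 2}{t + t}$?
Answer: $362$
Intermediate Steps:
$h{\left(t \right)} = \frac{2 + t}{2 t}$
$l{\left(h{\left(4 \right)},-14 \right)} - -474 = 8 \left(-14\right) - -474 = -112 + 474 = 362$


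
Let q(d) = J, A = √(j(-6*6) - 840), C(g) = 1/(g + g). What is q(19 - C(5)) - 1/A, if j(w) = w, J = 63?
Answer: 63 + I*√219/438 ≈ 63.0 + 0.033787*I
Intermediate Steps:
C(g) = 1/(2*g)
A = 2*I*√219 (A = √(-6*6 - 840) = √(-36 - 840) = √(-876) = 2*I*√219 ≈ 29.597*I)
q(d) = 63
q(19 - C(5)) - 1/A = 63 - 1/(2*I*√219) = 63 - (-1)*I*√219/438 = 63 + I*√219/438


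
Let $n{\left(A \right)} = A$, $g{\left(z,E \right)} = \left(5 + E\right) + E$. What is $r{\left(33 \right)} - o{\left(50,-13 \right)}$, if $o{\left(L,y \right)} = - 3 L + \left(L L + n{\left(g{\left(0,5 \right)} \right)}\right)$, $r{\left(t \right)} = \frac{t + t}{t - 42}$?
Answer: $- \frac{7117}{3} \approx -2372.3$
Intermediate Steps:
$g{\left(z,E \right)} = 5 + 2 E$
$r{\left(t \right)} = \frac{2 t}{-42 + t}$
$o{\left(L,y \right)} = 15 + L^{2} - 3 L$ ($o{\left(L,y \right)} = - 3 L + \left(L L + \left(5 + 2 \cdot 5\right)\right) = - 3 L + \left(L^{2} + \left(5 + 10\right)\right) = - 3 L + \left(L^{2} + 15\right) = - 3 L + \left(15 + L^{2}\right) = 15 + L^{2} - 3 L$)
$r{\left(33 \right)} - o{\left(50,-13 \right)} = 2 \cdot 33 \frac{1}{-42 + 33} - \left(15 + 50^{2} - 150\right) = 2 \cdot 33 \frac{1}{-9} - \left(15 + 2500 - 150\right) = 2 \cdot 33 \left(- \frac{1}{9}\right) - 2365 = - \frac{22}{3} - 2365 = - \frac{7117}{3}$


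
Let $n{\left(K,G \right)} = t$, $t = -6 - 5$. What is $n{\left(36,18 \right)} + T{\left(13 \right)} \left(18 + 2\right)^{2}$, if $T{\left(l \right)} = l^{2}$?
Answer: $67589$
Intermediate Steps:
$t = -11$
$n{\left(K,G \right)} = -11$
$n{\left(36,18 \right)} + T{\left(13 \right)} \left(18 + 2\right)^{2} = -11 + 13^{2} \left(18 + 2\right)^{2} = -11 + 169 \cdot 20^{2} = -11 + 169 \cdot 400 = -11 + 67600 = 67589$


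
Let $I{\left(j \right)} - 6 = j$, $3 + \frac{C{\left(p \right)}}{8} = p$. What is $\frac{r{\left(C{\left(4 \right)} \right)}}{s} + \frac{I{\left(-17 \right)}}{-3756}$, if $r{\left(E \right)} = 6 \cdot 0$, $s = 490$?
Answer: $\frac{11}{3756} \approx 0.0029286$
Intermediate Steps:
$C{\left(p \right)} = -24 + 8 p$
$r{\left(E \right)} = 0$
$I{\left(j \right)} = 6 + j$
$\frac{r{\left(C{\left(4 \right)} \right)}}{s} + \frac{I{\left(-17 \right)}}{-3756} = \frac{0}{490} + \frac{6 - 17}{-3756} = 0 \cdot \frac{1}{490} - - \frac{11}{3756} = 0 + \frac{11}{3756} = \frac{11}{3756}$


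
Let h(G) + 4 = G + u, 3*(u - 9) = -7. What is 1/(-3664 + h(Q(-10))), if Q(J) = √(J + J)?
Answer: -8238/30162109 - 9*I*√5/60324218 ≈ -0.00027312 - 3.3361e-7*I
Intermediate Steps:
u = 20/3 (u = 9 + (⅓)*(-7) = 9 - 7/3 = 20/3 ≈ 6.6667)
Q(J) = √2*√J (Q(J) = √(2*J) = √2*√J)
h(G) = 8/3 + G (h(G) = -4 + (G + 20/3) = -4 + (20/3 + G) = 8/3 + G)
1/(-3664 + h(Q(-10))) = 1/(-3664 + (8/3 + √2*√(-10))) = 1/(-3664 + (8/3 + √2*(I*√10))) = 1/(-3664 + (8/3 + 2*I*√5)) = 1/(-10984/3 + 2*I*√5)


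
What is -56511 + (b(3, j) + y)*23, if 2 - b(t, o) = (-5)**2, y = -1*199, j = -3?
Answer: -61617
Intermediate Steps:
y = -199
b(t, o) = -23 (b(t, o) = 2 - 1*(-5)**2 = 2 - 1*25 = 2 - 25 = -23)
-56511 + (b(3, j) + y)*23 = -56511 + (-23 - 199)*23 = -56511 - 222*23 = -56511 - 5106 = -61617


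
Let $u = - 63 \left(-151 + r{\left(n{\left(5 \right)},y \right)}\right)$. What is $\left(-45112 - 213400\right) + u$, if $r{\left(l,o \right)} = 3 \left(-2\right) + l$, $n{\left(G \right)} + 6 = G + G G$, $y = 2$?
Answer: $-250133$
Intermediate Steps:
$n{\left(G \right)} = -6 + G + G^{2}$ ($n{\left(G \right)} = -6 + \left(G + G G\right) = -6 + \left(G + G^{2}\right) = -6 + G + G^{2}$)
$r{\left(l,o \right)} = -6 + l$
$u = 8379$ ($u = - 63 \left(-151 + \left(-6 + \left(-6 + 5 + 5^{2}\right)\right)\right) = - 63 \left(-151 + \left(-6 + \left(-6 + 5 + 25\right)\right)\right) = - 63 \left(-151 + \left(-6 + 24\right)\right) = - 63 \left(-151 + 18\right) = \left(-63\right) \left(-133\right) = 8379$)
$\left(-45112 - 213400\right) + u = \left(-45112 - 213400\right) + 8379 = -258512 + 8379 = -250133$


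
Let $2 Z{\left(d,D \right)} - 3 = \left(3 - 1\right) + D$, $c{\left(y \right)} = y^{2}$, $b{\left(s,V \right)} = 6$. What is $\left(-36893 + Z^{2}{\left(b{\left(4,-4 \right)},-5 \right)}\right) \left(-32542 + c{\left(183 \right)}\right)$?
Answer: $-34937671$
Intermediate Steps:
$Z{\left(d,D \right)} = \frac{5}{2} + \frac{D}{2}$ ($Z{\left(d,D \right)} = \frac{3}{2} + \frac{\left(3 - 1\right) + D}{2} = \frac{3}{2} + \frac{2 + D}{2} = \frac{3}{2} + \left(1 + \frac{D}{2}\right) = \frac{5}{2} + \frac{D}{2}$)
$\left(-36893 + Z^{2}{\left(b{\left(4,-4 \right)},-5 \right)}\right) \left(-32542 + c{\left(183 \right)}\right) = \left(-36893 + \left(\frac{5}{2} + \frac{1}{2} \left(-5\right)\right)^{2}\right) \left(-32542 + 183^{2}\right) = \left(-36893 + \left(\frac{5}{2} - \frac{5}{2}\right)^{2}\right) \left(-32542 + 33489\right) = \left(-36893 + 0^{2}\right) 947 = \left(-36893 + 0\right) 947 = \left(-36893\right) 947 = -34937671$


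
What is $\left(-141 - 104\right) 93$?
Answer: $-22785$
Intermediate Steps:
$\left(-141 - 104\right) 93 = \left(-245\right) 93 = -22785$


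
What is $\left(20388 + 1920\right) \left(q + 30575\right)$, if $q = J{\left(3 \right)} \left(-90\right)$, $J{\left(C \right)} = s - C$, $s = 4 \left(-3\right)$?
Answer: $712182900$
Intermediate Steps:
$s = -12$
$J{\left(C \right)} = -12 - C$
$q = 1350$ ($q = \left(-12 - 3\right) \left(-90\right) = \left(-15\right) \left(-90\right) = 1350$)
$\left(20388 + 1920\right) \left(q + 30575\right) = \left(20388 + 1920\right) \left(1350 + 30575\right) = 22308 \cdot 31925 = 712182900$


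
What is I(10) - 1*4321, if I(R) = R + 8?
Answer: -4303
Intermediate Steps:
I(R) = 8 + R
I(10) - 1*4321 = (8 + 10) - 1*4321 = 18 - 4321 = -4303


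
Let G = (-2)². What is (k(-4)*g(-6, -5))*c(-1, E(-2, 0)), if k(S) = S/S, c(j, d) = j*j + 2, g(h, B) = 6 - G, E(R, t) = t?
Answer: 6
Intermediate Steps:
G = 4
g(h, B) = 2 (g(h, B) = 6 - 1*4 = 6 - 4 = 2)
c(j, d) = 2 + j² (c(j, d) = j² + 2 = 2 + j²)
k(S) = 1
(k(-4)*g(-6, -5))*c(-1, E(-2, 0)) = (1*2)*(2 + (-1)²) = 2*(2 + 1) = 2*3 = 6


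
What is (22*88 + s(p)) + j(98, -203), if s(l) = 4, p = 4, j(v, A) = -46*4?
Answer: 1756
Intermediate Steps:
j(v, A) = -184
(22*88 + s(p)) + j(98, -203) = (22*88 + 4) - 184 = (1936 + 4) - 184 = 1940 - 184 = 1756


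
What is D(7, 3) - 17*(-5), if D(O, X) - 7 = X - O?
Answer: 88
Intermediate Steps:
D(O, X) = 7 + X - O (D(O, X) = 7 + (X - O) = 7 + X - O)
D(7, 3) - 17*(-5) = (7 + 3 - 1*7) - 17*(-5) = (7 + 3 - 7) + 85 = 3 + 85 = 88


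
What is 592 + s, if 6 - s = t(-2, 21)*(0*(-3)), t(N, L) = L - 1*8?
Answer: 598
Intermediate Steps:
t(N, L) = -8 + L (t(N, L) = L - 8 = -8 + L)
s = 6 (s = 6 - (-8 + 21)*0*(-3) = 6 - 13*0 = 6 - 1*0 = 6 + 0 = 6)
592 + s = 592 + 6 = 598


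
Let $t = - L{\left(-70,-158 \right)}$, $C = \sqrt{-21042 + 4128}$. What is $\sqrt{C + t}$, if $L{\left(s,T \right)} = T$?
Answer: $\sqrt{158 + i \sqrt{16914}} \approx 13.466 + 4.8291 i$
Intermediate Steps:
$C = i \sqrt{16914}$ ($C = \sqrt{-16914} = i \sqrt{16914} \approx 130.05 i$)
$t = 158$ ($t = \left(-1\right) \left(-158\right) = 158$)
$\sqrt{C + t} = \sqrt{i \sqrt{16914} + 158} = \sqrt{158 + i \sqrt{16914}}$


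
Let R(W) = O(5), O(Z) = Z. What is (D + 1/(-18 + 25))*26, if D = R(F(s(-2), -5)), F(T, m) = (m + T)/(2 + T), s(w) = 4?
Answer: 936/7 ≈ 133.71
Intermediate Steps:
F(T, m) = (T + m)/(2 + T)
R(W) = 5
D = 5
(D + 1/(-18 + 25))*26 = (5 + 1/(-18 + 25))*26 = (5 + 1/7)*26 = (36/7)*26 = 936/7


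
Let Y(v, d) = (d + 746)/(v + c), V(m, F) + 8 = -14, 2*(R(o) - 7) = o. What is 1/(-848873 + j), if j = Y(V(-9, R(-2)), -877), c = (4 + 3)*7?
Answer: -27/22919702 ≈ -1.1780e-6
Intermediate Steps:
R(o) = 7 + o/2
c = 49 (c = 7*7 = 49)
V(m, F) = -22 (V(m, F) = -8 - 14 = -22)
Y(v, d) = (746 + d)/(49 + v) (Y(v, d) = (d + 746)/(v + 49) = (746 + d)/(49 + v))
j = -131/27 (j = (746 - 877)/(49 - 22) = -131/27 ≈ -4.8519)
1/(-848873 + j) = 1/(-848873 - 131/27) = 1/(-22919702/27) = -27/22919702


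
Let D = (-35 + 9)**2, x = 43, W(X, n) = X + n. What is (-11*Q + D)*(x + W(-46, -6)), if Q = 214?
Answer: 15102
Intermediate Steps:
D = 676 (D = (-26)**2 = 676)
(-11*Q + D)*(x + W(-46, -6)) = (-11*214 + 676)*(43 + (-46 - 6)) = (-2354 + 676)*(43 - 52) = -1678*(-9) = 15102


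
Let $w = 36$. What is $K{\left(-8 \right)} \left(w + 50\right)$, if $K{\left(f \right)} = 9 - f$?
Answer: $1462$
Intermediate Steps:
$K{\left(-8 \right)} \left(w + 50\right) = \left(9 - -8\right) \left(36 + 50\right) = \left(9 + 8\right) 86 = 17 \cdot 86 = 1462$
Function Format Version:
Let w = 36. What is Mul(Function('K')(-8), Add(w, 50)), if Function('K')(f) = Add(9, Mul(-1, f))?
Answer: 1462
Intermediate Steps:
Mul(Function('K')(-8), Add(w, 50)) = Mul(Add(9, Mul(-1, -8)), Add(36, 50)) = Mul(Add(9, 8), 86) = Mul(17, 86) = 1462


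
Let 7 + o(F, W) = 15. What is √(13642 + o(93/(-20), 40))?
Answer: 5*√546 ≈ 116.83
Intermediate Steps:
o(F, W) = 8 (o(F, W) = -7 + 15 = 8)
√(13642 + o(93/(-20), 40)) = √(13642 + 8) = √13650 = 5*√546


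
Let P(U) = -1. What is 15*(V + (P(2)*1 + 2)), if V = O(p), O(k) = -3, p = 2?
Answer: -30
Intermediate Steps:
V = -3
15*(V + (P(2)*1 + 2)) = 15*(-3 + (-1*1 + 2)) = 15*(-3 + (-1 + 2)) = 15*(-3 + 1) = 15*(-2) = -30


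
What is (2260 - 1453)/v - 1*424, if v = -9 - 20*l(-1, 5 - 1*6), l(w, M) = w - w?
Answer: -1541/3 ≈ -513.67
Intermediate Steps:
l(w, M) = 0
v = -9 (v = -9 - 20*0 = -9 + 0 = -9)
(2260 - 1453)/v - 1*424 = (2260 - 1453)/(-9) - 1*424 = 807*(-⅑) - 424 = -269/3 - 424 = -1541/3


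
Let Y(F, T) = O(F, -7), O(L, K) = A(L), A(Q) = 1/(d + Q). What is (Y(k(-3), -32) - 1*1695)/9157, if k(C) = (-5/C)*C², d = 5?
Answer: -33899/183140 ≈ -0.18510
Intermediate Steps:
k(C) = -5*C
A(Q) = 1/(5 + Q)
O(L, K) = 1/(5 + L)
Y(F, T) = 1/(5 + F)
(Y(k(-3), -32) - 1*1695)/9157 = (1/(5 - 5*(-3)) - 1*1695)/9157 = (1/(5 + 15) - 1695)*(1/9157) = (1/20 - 1695)*(1/9157) = -33899/20*1/9157 = -33899/183140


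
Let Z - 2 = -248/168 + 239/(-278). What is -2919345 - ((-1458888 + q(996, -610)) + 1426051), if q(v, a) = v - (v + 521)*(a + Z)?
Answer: -22262533249/5838 ≈ -3.8134e+6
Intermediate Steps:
Z = -1961/5838 (Z = 2 + (-248/168 + 239/(-278)) = 2 + (-248*1/168 + 239*(-1/278)) = 2 + (-31/21 - 239/278) = 2 - 13637/5838 = -1961/5838 ≈ -0.33590)
q(v, a) = v - (521 + v)*(-1961/5838 + a) (q(v, a) = v - (v + 521)*(a - 1961/5838) = v - (521 + v)*(-1961/5838 + a))
-2919345 - ((-1458888 + q(996, -610)) + 1426051) = -2919345 - ((-1458888 + (1021681/5838 - 521*(-610) + (7799/5838)*996 - 1*(-610)*996)) + 1426051) = -2919345 - ((-1458888 + (1021681/5838 + 317810 + 1294634/973 + 607560)) + 1426051) = -2919345 - ((-1458888 + 5411099545/5838) + 1426051) = -2919345 - (-3105888599/5838 + 1426051) = -2919345 - 1*5219397139/5838 = -2919345 - 5219397139/5838 = -22262533249/5838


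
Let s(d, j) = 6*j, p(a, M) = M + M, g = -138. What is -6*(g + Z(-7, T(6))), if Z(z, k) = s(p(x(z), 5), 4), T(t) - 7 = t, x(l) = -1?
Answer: 684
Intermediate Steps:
p(a, M) = 2*M
T(t) = 7 + t
Z(z, k) = 24 (Z(z, k) = 6*4 = 24)
-6*(g + Z(-7, T(6))) = -6*(-138 + 24) = -6*(-114) = 684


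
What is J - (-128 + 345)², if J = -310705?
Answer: -357794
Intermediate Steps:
J - (-128 + 345)² = -310705 - (-128 + 345)² = -310705 - 1*217² = -310705 - 1*47089 = -310705 - 47089 = -357794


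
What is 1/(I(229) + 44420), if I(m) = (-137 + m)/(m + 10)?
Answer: 239/10616472 ≈ 2.2512e-5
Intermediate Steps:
I(m) = (-137 + m)/(10 + m)
1/(I(229) + 44420) = 1/((-137 + 229)/(10 + 229) + 44420) = 1/(92/239 + 44420) = 1/(10616472/239) = 239/10616472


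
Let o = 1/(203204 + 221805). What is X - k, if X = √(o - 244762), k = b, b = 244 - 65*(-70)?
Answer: -4794 + I*√44212008698700713/425009 ≈ -4794.0 + 494.73*I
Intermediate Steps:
o = 1/425009 ≈ 2.3529e-6
b = 4794 (b = 244 + 4550 = 4794)
k = 4794
X = I*√44212008698700713/425009 (X = √(1/425009 - 244762) = √(-104026052857/425009) = I*√44212008698700713/425009 ≈ 494.73*I)
X - k = I*√44212008698700713/425009 - 1*4794 = I*√44212008698700713/425009 - 4794 = -4794 + I*√44212008698700713/425009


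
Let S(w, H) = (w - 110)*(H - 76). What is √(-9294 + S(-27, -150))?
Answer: 2*√5417 ≈ 147.20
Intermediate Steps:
S(w, H) = (-110 + w)*(-76 + H)
√(-9294 + S(-27, -150)) = √(-9294 + (8360 - 110*(-150) - 76*(-27) - 150*(-27))) = √(-9294 + (8360 + 16500 + 2052 + 4050)) = √(-9294 + 30962) = √21668 = 2*√5417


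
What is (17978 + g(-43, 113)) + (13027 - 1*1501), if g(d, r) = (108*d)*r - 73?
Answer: -495341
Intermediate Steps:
g(d, r) = -73 + 108*d*r (g(d, r) = 108*d*r - 73 = -73 + 108*d*r)
(17978 + g(-43, 113)) + (13027 - 1*1501) = (17978 + (-73 + 108*(-43)*113)) + (13027 - 1*1501) = (17978 + (-73 - 524772)) + (13027 - 1501) = (17978 - 524845) + 11526 = -506867 + 11526 = -495341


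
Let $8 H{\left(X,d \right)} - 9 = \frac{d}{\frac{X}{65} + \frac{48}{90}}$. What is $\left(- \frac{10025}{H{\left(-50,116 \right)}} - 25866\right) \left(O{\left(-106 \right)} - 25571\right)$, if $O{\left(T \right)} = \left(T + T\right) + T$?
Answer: $\frac{7387312186622}{11103} \approx 6.6534 \cdot 10^{8}$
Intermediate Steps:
$O{\left(T \right)} = 3 T$ ($O{\left(T \right)} = 2 T + T = 3 T$)
$H{\left(X,d \right)} = \frac{9}{8} + \frac{d}{8 \left(\frac{8}{15} + \frac{X}{65}\right)}$ ($H{\left(X,d \right)} = \frac{9}{8} + \frac{d \frac{1}{\frac{X}{65} + \frac{48}{90}}}{8} = \frac{9}{8} + \frac{d \frac{1}{X \frac{1}{65} + 48 \cdot \frac{1}{90}}}{8} = \frac{9}{8} + \frac{d \frac{1}{\frac{X}{65} + \frac{8}{15}}}{8} = \frac{9}{8} + \frac{d \frac{1}{\frac{8}{15} + \frac{X}{65}}}{8} = \frac{9}{8} + \frac{d}{8 \left(\frac{8}{15} + \frac{X}{65}\right)}$)
$\left(- \frac{10025}{H{\left(-50,116 \right)}} - 25866\right) \left(O{\left(-106 \right)} - 25571\right) = \left(- \frac{10025}{\frac{3}{8} \frac{1}{104 + 3 \left(-50\right)} \left(312 + 9 \left(-50\right) + 65 \cdot 116\right)} - 25866\right) \left(3 \left(-106\right) - 25571\right) = \left(- \frac{10025}{\frac{3}{8} \frac{1}{104 - 150} \left(312 - 450 + 7540\right)} - 25866\right) \left(-318 - 25571\right) = \left(- \frac{10025}{\frac{3}{8} \frac{1}{-46} \cdot 7402} - 25866\right) \left(-25889\right) = \left(- \frac{10025}{\frac{3}{8} \left(- \frac{1}{46}\right) 7402} - 25866\right) \left(-25889\right) = \left(- \frac{10025}{- \frac{11103}{184}} - 25866\right) \left(-25889\right) = \left(\left(-10025\right) \left(- \frac{184}{11103}\right) - 25866\right) \left(-25889\right) = \left(\frac{1844600}{11103} - 25866\right) \left(-25889\right) = \left(- \frac{285345598}{11103}\right) \left(-25889\right) = \frac{7387312186622}{11103}$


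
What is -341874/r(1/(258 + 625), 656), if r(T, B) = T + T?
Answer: -150937371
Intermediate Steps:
r(T, B) = 2*T
-341874/r(1/(258 + 625), 656) = -341874/(2/(258 + 625)) = -341874/(2/883) = -341874/(2*(1/883)) = -341874/2/883 = -341874*883/2 = -150937371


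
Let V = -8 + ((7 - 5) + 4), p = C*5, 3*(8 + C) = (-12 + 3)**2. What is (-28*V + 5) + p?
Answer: 156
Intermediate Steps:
C = 19 (C = -8 + (-12 + 3)**2/3 = -8 + (1/3)*(-9)**2 = -8 + (1/3)*81 = -8 + 27 = 19)
p = 95 (p = 19*5 = 95)
V = -2 (V = -8 + (2 + 4) = -8 + 6 = -2)
(-28*V + 5) + p = (-28*(-2) + 5) + 95 = (56 + 5) + 95 = 61 + 95 = 156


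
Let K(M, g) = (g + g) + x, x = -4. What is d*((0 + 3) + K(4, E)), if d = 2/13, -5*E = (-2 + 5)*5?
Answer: -14/13 ≈ -1.0769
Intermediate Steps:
E = -3 (E = -(-2 + 5)*5/5 = -3*5/5 = -⅕*15 = -3)
K(M, g) = -4 + 2*g (K(M, g) = (g + g) - 4 = 2*g - 4 = -4 + 2*g)
d = 2/13 (d = 2*(1/13) = 2/13 ≈ 0.15385)
d*((0 + 3) + K(4, E)) = 2*((0 + 3) + (-4 + 2*(-3)))/13 = 2*(3 + (-4 - 6))/13 = 2*(3 - 10)/13 = (2/13)*(-7) = -14/13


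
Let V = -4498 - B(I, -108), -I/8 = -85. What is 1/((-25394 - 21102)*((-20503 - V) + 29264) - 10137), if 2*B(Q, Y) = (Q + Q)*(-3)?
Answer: -1/521648761 ≈ -1.9170e-9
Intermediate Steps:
I = 680 (I = -8*(-85) = 680)
B(Q, Y) = -3*Q (B(Q, Y) = ((Q + Q)*(-3))/2 = ((2*Q)*(-3))/2 = (-6*Q)/2 = -3*Q)
V = -2458 (V = -4498 - (-3)*680 = -4498 - 1*(-2040) = -4498 + 2040 = -2458)
1/((-25394 - 21102)*((-20503 - V) + 29264) - 10137) = 1/((-25394 - 21102)*((-20503 - 1*(-2458)) + 29264) - 10137) = 1/(-46496*((-20503 + 2458) + 29264) - 10137) = 1/(-46496*(-18045 + 29264) - 10137) = 1/(-46496*11219 - 10137) = 1/(-521638624 - 10137) = 1/(-521648761) = -1/521648761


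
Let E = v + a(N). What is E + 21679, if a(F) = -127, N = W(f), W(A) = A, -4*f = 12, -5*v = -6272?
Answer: 114032/5 ≈ 22806.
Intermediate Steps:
v = 6272/5 (v = -⅕*(-6272) = 6272/5 ≈ 1254.4)
f = -3 (f = -¼*12 = -3)
N = -3
E = 5637/5 (E = 6272/5 - 127 = 5637/5 ≈ 1127.4)
E + 21679 = 5637/5 + 21679 = 114032/5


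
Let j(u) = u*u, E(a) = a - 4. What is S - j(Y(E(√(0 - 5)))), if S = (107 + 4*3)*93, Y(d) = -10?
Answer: 10967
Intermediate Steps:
E(a) = -4 + a
j(u) = u²
S = 11067 (S = (107 + 12)*93 = 119*93 = 11067)
S - j(Y(E(√(0 - 5)))) = 11067 - 1*(-10)² = 11067 - 1*100 = 11067 - 100 = 10967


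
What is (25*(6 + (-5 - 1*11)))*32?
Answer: -8000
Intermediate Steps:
(25*(6 + (-5 - 1*11)))*32 = (25*(6 + (-5 - 11)))*32 = (25*(6 - 16))*32 = (25*(-10))*32 = -250*32 = -8000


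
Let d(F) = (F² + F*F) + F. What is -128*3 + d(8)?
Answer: -248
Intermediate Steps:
d(F) = F + 2*F² (d(F) = (F² + F²) + F = 2*F² + F = F + 2*F²)
-128*3 + d(8) = -128*3 + 8*(1 + 2*8) = -384 + 8*(1 + 16) = -384 + 8*17 = -384 + 136 = -248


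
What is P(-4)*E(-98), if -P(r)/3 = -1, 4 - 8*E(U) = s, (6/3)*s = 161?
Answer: -459/16 ≈ -28.688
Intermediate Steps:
s = 161/2 (s = (½)*161 = 161/2 ≈ 80.500)
E(U) = -153/16 (E(U) = ½ - ⅛*161/2 = ½ - 161/16 = -153/16)
P(r) = 3 (P(r) = -3*(-1) = 3)
P(-4)*E(-98) = 3*(-153/16) = -459/16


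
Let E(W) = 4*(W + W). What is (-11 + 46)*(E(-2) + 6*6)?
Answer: 700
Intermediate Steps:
E(W) = 8*W (E(W) = 4*(2*W) = 8*W)
(-11 + 46)*(E(-2) + 6*6) = (-11 + 46)*(8*(-2) + 6*6) = 35*(-16 + 36) = 35*20 = 700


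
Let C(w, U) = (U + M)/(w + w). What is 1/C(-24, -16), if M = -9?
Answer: 48/25 ≈ 1.9200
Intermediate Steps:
C(w, U) = (-9 + U)/(2*w) (C(w, U) = (U - 9)/(w + w) = (-9 + U)/((2*w)) = (-9 + U)*(1/(2*w)) = (-9 + U)/(2*w))
1/C(-24, -16) = 1/((½)*(-9 - 16)/(-24)) = 1/((½)*(-1/24)*(-25)) = 1/(25/48) = 48/25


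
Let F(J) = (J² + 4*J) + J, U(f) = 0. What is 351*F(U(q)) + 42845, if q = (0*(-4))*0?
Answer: 42845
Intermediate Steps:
q = 0 (q = 0*0 = 0)
F(J) = J² + 5*J
351*F(U(q)) + 42845 = 351*(0*(5 + 0)) + 42845 = 351*(0*5) + 42845 = 351*0 + 42845 = 0 + 42845 = 42845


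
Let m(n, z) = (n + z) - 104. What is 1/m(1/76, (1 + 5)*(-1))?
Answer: -76/8359 ≈ -0.0090920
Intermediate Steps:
m(n, z) = -104 + n + z
1/m(1/76, (1 + 5)*(-1)) = 1/(-104 + 1/76 + (1 + 5)*(-1)) = 1/(-104 + 1/76 + 6*(-1)) = 1/(-104 + 1/76 - 6) = 1/(-8359/76) = -76/8359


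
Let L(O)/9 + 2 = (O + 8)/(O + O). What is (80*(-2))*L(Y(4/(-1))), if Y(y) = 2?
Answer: -720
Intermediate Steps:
L(O) = -18 + 9*(8 + O)/(2*O) (L(O) = -18 + 9*((O + 8)/(O + O)) = -18 + 9*((8 + O)/((2*O))) = -18 + 9*((8 + O)*(1/(2*O))) = -18 + 9*((8 + O)/(2*O)) = -18 + 9*(8 + O)/(2*O))
(80*(-2))*L(Y(4/(-1))) = (80*(-2))*(-27/2 + 36/2) = -160*(-27/2 + 36*(½)) = -160*(-27/2 + 18) = -160*9/2 = -720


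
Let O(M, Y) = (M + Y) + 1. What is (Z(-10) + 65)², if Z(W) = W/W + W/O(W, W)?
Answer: 1597696/361 ≈ 4425.8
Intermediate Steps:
O(M, Y) = 1 + M + Y
Z(W) = 1 + W/(1 + 2*W) (Z(W) = W/W + W/(1 + W + W) = 1 + W/(1 + 2*W))
(Z(-10) + 65)² = ((1 + 3*(-10))/(1 + 2*(-10)) + 65)² = ((1 - 30)/(1 - 20) + 65)² = (-29/(-19) + 65)² = (-1/19*(-29) + 65)² = (29/19 + 65)² = (1264/19)² = 1597696/361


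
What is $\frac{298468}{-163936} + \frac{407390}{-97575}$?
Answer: $- \frac{4795445107}{799802760} \approx -5.9958$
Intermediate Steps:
$\frac{298468}{-163936} + \frac{407390}{-97575} = 298468 \left(- \frac{1}{163936}\right) + 407390 \left(- \frac{1}{97575}\right) = - \frac{74617}{40984} - \frac{81478}{19515} = - \frac{4795445107}{799802760}$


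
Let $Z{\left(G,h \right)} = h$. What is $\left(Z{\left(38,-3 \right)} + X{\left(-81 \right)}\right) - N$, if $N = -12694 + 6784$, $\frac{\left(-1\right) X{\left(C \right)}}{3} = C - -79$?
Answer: $5913$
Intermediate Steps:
$X{\left(C \right)} = -237 - 3 C$ ($X{\left(C \right)} = - 3 \left(C - -79\right) = - 3 \left(C + 79\right) = - 3 \left(79 + C\right) = -237 - 3 C$)
$N = -5910$
$\left(Z{\left(38,-3 \right)} + X{\left(-81 \right)}\right) - N = \left(-3 - -6\right) - -5910 = \left(-3 + \left(-237 + 243\right)\right) + 5910 = \left(-3 + 6\right) + 5910 = 3 + 5910 = 5913$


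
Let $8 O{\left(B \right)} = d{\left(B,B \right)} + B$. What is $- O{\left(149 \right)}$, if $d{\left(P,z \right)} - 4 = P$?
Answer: $- \frac{151}{4} \approx -37.75$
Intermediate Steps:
$d{\left(P,z \right)} = 4 + P$
$O{\left(B \right)} = \frac{1}{2} + \frac{B}{4}$ ($O{\left(B \right)} = \frac{\left(4 + B\right) + B}{8} = \frac{4 + 2 B}{8} = \frac{1}{2} + \frac{B}{4}$)
$- O{\left(149 \right)} = - (\frac{1}{2} + \frac{1}{4} \cdot 149) = - (\frac{1}{2} + \frac{149}{4}) = \left(-1\right) \frac{151}{4} = - \frac{151}{4}$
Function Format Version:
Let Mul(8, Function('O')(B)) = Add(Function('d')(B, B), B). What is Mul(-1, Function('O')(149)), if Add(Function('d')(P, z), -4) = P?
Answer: Rational(-151, 4) ≈ -37.750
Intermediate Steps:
Function('d')(P, z) = Add(4, P)
Function('O')(B) = Add(Rational(1, 2), Mul(Rational(1, 4), B)) (Function('O')(B) = Mul(Rational(1, 8), Add(Add(4, B), B)) = Mul(Rational(1, 8), Add(4, Mul(2, B))) = Add(Rational(1, 2), Mul(Rational(1, 4), B)))
Mul(-1, Function('O')(149)) = Mul(-1, Add(Rational(1, 2), Mul(Rational(1, 4), 149))) = Mul(-1, Add(Rational(1, 2), Rational(149, 4))) = Mul(-1, Rational(151, 4)) = Rational(-151, 4)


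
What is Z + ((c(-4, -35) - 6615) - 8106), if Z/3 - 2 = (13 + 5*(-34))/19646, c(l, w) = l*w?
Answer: -286340921/19646 ≈ -14575.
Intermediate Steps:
Z = 117405/19646 (Z = 6 + 3*((13 + 5*(-34))/19646) = 6 + 3*((13 - 170)*(1/19646)) = 6 + 3*(-157*1/19646) = 6 + 3*(-157/19646) = 6 - 471/19646 = 117405/19646 ≈ 5.9760)
Z + ((c(-4, -35) - 6615) - 8106) = 117405/19646 + ((-4*(-35) - 6615) - 8106) = 117405/19646 + ((140 - 6615) - 8106) = 117405/19646 + (-6475 - 8106) = 117405/19646 - 14581 = -286340921/19646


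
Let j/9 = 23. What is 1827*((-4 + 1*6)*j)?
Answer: 756378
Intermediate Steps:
j = 207 (j = 9*23 = 207)
1827*((-4 + 1*6)*j) = 1827*((-4 + 1*6)*207) = 1827*((-4 + 6)*207) = 1827*(2*207) = 1827*414 = 756378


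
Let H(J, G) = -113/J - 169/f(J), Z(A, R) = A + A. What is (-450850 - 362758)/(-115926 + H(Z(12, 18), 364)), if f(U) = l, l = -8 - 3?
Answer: 214792512/30601651 ≈ 7.0190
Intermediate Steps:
l = -11
Z(A, R) = 2*A
f(U) = -11
H(J, G) = 169/11 - 113/J (H(J, G) = -113/J - 169/(-11) = -113/J - 169*(-1/11) = -113/J + 169/11 = 169/11 - 113/J)
(-450850 - 362758)/(-115926 + H(Z(12, 18), 364)) = (-450850 - 362758)/(-115926 + (169/11 - 113/(2*12))) = -813608/(-115926 + (169/11 - 113/24)) = -813608/(-115926 + 2813/264) = -813608/(-30601651/264) = -813608*(-264/30601651) = 214792512/30601651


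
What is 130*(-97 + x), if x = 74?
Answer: -2990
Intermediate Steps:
130*(-97 + x) = 130*(-97 + 74) = 130*(-23) = -2990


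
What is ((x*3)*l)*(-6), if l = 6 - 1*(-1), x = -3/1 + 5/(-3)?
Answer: 588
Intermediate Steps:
x = -14/3 (x = -3*1 + 5*(-⅓) = -3 - 5/3 = -14/3 ≈ -4.6667)
l = 7 (l = 6 + 1 = 7)
((x*3)*l)*(-6) = (-14/3*3*7)*(-6) = -14*7*(-6) = -98*(-6) = 588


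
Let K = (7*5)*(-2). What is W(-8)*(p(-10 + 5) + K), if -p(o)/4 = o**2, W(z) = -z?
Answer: -1360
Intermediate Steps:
K = -70 (K = 35*(-2) = -70)
p(o) = -4*o**2
W(-8)*(p(-10 + 5) + K) = (-1*(-8))*(-4*(-10 + 5)**2 - 70) = 8*(-4*(-5)**2 - 70) = 8*(-4*25 - 70) = 8*(-100 - 70) = 8*(-170) = -1360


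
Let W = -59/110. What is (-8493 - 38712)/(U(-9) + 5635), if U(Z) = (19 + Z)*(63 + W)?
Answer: -173085/22952 ≈ -7.5412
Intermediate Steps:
W = -59/110 (W = -59*1/110 = -59/110 ≈ -0.53636)
U(Z) = 130549/110 + 6871*Z/110 (U(Z) = (19 + Z)*(63 - 59/110) = (19 + Z)*(6871/110) = 130549/110 + 6871*Z/110)
(-8493 - 38712)/(U(-9) + 5635) = (-8493 - 38712)/((130549/110 + (6871/110)*(-9)) + 5635) = -47205/((130549/110 - 61839/110) + 5635) = -47205/(6871/11 + 5635) = -47205/68856/11 = -47205*11/68856 = -173085/22952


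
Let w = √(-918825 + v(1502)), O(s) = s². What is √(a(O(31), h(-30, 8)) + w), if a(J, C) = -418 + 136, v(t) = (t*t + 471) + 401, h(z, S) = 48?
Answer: √(-282 + √1338051) ≈ 29.576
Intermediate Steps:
v(t) = 872 + t² (v(t) = (t² + 471) + 401 = (471 + t²) + 401 = 872 + t²)
a(J, C) = -282
w = √1338051 (w = √(-918825 + (872 + 1502²)) = √(-918825 + (872 + 2256004)) = √(-918825 + 2256876) = √1338051 ≈ 1156.7)
√(a(O(31), h(-30, 8)) + w) = √(-282 + √1338051)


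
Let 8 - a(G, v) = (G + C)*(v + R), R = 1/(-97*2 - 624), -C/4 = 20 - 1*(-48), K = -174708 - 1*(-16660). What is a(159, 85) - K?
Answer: 137146585/818 ≈ 1.6766e+5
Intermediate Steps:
K = -158048 (K = -174708 + 16660 = -158048)
C = -272 (C = -4*(20 - 1*(-48)) = -4*(20 + 48) = -4*68 = -272)
R = -1/818 (R = 1/(-194 - 624) = 1/(-818) = -1/818 ≈ -0.0012225)
a(G, v) = 8 - (-272 + G)*(-1/818 + v) (a(G, v) = 8 - (G - 272)*(v - 1/818) = 8 - (-272 + G)*(-1/818 + v))
a(159, 85) - K = (3136/409 + 272*85 + (1/818)*159 - 1*159*85) - 1*(-158048) = (3136/409 + 23120 + 159/818 - 13515) + 158048 = 7863321/818 + 158048 = 137146585/818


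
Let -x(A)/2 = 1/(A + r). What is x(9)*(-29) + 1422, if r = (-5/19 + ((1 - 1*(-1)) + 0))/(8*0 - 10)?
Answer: 2395714/1677 ≈ 1428.6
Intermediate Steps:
r = -33/190 (r = (-5*1/19 + ((1 + 1) + 0))/(0 - 10) = (-5/19 + (2 + 0))/(-10) = (-5/19 + 2)*(-⅒) = (33/19)*(-⅒) = -33/190 ≈ -0.17368)
x(A) = -2/(-33/190 + A) (x(A) = -2/(A - 33/190) = -2/(-33/190 + A))
x(9)*(-29) + 1422 = -380/(-33 + 190*9)*(-29) + 1422 = -380/(-33 + 1710)*(-29) + 1422 = -380/1677*(-29) + 1422 = 11020/1677 + 1422 = 2395714/1677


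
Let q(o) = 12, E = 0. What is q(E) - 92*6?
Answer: -540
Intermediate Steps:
q(E) - 92*6 = 12 - 92*6 = 12 - 552 = -540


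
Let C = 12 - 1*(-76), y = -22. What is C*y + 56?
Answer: -1880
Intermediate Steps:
C = 88 (C = 12 + 76 = 88)
C*y + 56 = 88*(-22) + 56 = -1936 + 56 = -1880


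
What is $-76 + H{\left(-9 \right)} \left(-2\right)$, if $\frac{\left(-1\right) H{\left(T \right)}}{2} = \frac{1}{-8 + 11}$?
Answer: $- \frac{224}{3} \approx -74.667$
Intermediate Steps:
$H{\left(T \right)} = - \frac{2}{3}$ ($H{\left(T \right)} = - \frac{2}{-8 + 11} = - \frac{2}{3}$)
$-76 + H{\left(-9 \right)} \left(-2\right) = -76 - - \frac{4}{3} = -76 + \frac{4}{3} = - \frac{224}{3}$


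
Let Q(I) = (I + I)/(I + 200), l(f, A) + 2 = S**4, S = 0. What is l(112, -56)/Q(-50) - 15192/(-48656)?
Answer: 20145/6082 ≈ 3.3122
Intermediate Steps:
l(f, A) = -2 (l(f, A) = -2 + 0**4 = -2 + 0 = -2)
Q(I) = 2*I/(200 + I) (Q(I) = (2*I)/(200 + I) = 2*I/(200 + I))
l(112, -56)/Q(-50) - 15192/(-48656) = -2/(2*(-50)/(200 - 50)) - 15192/(-48656) = -2/(2*(-50)/150) - 15192*(-1/48656) = -2/(2*(-50)*(1/150)) + 1899/6082 = -2/(-2/3) + 1899/6082 = -2*(-3/2) + 1899/6082 = 3 + 1899/6082 = 20145/6082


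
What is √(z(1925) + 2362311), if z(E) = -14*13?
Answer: √2362129 ≈ 1536.9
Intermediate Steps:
z(E) = -182
√(z(1925) + 2362311) = √(-182 + 2362311) = √2362129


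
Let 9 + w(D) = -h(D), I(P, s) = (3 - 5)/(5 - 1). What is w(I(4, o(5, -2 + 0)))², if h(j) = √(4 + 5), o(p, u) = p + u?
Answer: 144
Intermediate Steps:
h(j) = 3 (h(j) = √9 = 3)
I(P, s) = -½ (I(P, s) = -2/4 = -2*¼ = -½)
w(D) = -12 (w(D) = -9 - 1*3 = -9 - 3 = -12)
w(I(4, o(5, -2 + 0)))² = (-12)² = 144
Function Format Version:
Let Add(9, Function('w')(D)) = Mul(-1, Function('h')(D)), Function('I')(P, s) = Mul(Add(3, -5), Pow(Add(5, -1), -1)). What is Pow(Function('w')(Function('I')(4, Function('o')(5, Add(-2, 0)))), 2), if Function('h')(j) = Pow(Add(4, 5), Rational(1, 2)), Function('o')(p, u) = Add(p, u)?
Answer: 144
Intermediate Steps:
Function('h')(j) = 3 (Function('h')(j) = Pow(9, Rational(1, 2)) = 3)
Function('I')(P, s) = Rational(-1, 2) (Function('I')(P, s) = Mul(-2, Pow(4, -1)) = Mul(-2, Rational(1, 4)) = Rational(-1, 2))
Function('w')(D) = -12 (Function('w')(D) = Add(-9, Mul(-1, 3)) = Add(-9, -3) = -12)
Pow(Function('w')(Function('I')(4, Function('o')(5, Add(-2, 0)))), 2) = Pow(-12, 2) = 144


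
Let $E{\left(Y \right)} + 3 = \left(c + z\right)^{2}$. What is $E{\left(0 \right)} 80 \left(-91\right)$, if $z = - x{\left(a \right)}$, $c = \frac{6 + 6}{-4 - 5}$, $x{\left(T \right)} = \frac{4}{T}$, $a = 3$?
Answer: $- \frac{269360}{9} \approx -29929.0$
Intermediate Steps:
$c = - \frac{4}{3}$ ($c = \frac{12}{-9} = 12 \left(- \frac{1}{9}\right) = - \frac{4}{3} \approx -1.3333$)
$z = - \frac{4}{3} \approx -1.3333$
$E{\left(Y \right)} = \frac{37}{9}$ ($E{\left(Y \right)} = -3 + \left(- \frac{4}{3} - \frac{4}{3}\right)^{2} = -3 + \left(- \frac{8}{3}\right)^{2} = -3 + \frac{64}{9} = \frac{37}{9}$)
$E{\left(0 \right)} 80 \left(-91\right) = \frac{37}{9} \cdot 80 \left(-91\right) = \frac{2960}{9} \left(-91\right) = - \frac{269360}{9}$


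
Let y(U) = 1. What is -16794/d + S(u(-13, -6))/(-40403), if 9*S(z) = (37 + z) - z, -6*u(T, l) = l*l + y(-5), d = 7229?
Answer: -6107019311/2628659583 ≈ -2.3232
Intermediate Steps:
u(T, l) = -⅙ - l²/6 (u(T, l) = -(l*l + 1)/6 = -(l² + 1)/6 = -(1 + l²)/6 = -⅙ - l²/6)
S(z) = 37/9 (S(z) = ((37 + z) - z)/9 = (⅑)*37 = 37/9)
-16794/d + S(u(-13, -6))/(-40403) = -16794/7229 + (37/9)/(-40403) = -16794*1/7229 + (37/9)*(-1/40403) = -16794/7229 - 37/363627 = -6107019311/2628659583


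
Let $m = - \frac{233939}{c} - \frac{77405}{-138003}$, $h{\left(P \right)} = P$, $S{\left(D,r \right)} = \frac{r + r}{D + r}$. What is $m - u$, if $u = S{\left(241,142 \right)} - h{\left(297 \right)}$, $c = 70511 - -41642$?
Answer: $\frac{1747139891265037}{5927863525797} \approx 294.73$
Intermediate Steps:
$c = 112153$ ($c = 70511 + 41642 = 112153$)
$S{\left(D,r \right)} = \frac{2 r}{D + r}$
$m = - \frac{23603080852}{15477450459}$ ($m = - \frac{233939}{112153} - \frac{77405}{-138003} = \left(-233939\right) \frac{1}{112153} - - \frac{77405}{138003} = - \frac{233939}{112153} + \frac{77405}{138003} = - \frac{23603080852}{15477450459} \approx -1.525$)
$u = - \frac{113467}{383}$ ($u = 2 \cdot 142 \frac{1}{241 + 142} - 297 = 2 \cdot 142 \cdot \frac{1}{383} - 297 = \frac{284}{383} - 297 = - \frac{113467}{383} \approx -296.26$)
$m - u = - \frac{23603080852}{15477450459} - - \frac{113467}{383} = - \frac{23603080852}{15477450459} + \frac{113467}{383} = \frac{1747139891265037}{5927863525797}$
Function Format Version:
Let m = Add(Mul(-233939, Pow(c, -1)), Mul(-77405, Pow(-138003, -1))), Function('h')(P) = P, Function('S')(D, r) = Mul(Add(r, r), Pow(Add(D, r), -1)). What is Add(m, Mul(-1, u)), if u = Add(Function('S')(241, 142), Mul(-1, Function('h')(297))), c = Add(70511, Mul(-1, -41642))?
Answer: Rational(1747139891265037, 5927863525797) ≈ 294.73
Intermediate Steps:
c = 112153 (c = Add(70511, 41642) = 112153)
Function('S')(D, r) = Mul(2, r, Pow(Add(D, r), -1)) (Function('S')(D, r) = Mul(Mul(2, r), Pow(Add(D, r), -1)) = Mul(2, r, Pow(Add(D, r), -1)))
m = Rational(-23603080852, 15477450459) (m = Add(Mul(-233939, Pow(112153, -1)), Mul(-77405, Pow(-138003, -1))) = Add(Mul(-233939, Rational(1, 112153)), Mul(-77405, Rational(-1, 138003))) = Add(Rational(-233939, 112153), Rational(77405, 138003)) = Rational(-23603080852, 15477450459) ≈ -1.5250)
u = Rational(-113467, 383) (u = Add(Mul(2, 142, Pow(Add(241, 142), -1)), Mul(-1, 297)) = Add(Mul(2, 142, Pow(383, -1)), -297) = Add(Mul(2, 142, Rational(1, 383)), -297) = Add(Rational(284, 383), -297) = Rational(-113467, 383) ≈ -296.26)
Add(m, Mul(-1, u)) = Add(Rational(-23603080852, 15477450459), Mul(-1, Rational(-113467, 383))) = Add(Rational(-23603080852, 15477450459), Rational(113467, 383)) = Rational(1747139891265037, 5927863525797)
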